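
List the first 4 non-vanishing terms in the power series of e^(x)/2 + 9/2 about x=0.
x^3/12 + x^2/4 + x/2 + 5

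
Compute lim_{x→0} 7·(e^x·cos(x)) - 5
Direct substitution at x = 0 gives 2.

Final answer: 2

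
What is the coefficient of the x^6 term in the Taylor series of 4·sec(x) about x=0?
Expand to order 6: 4·sec(x) = 61·x^6/180 + 5·x^4/6 + 2·x^2 + 4 + O(x^7).
The coefficient of x^6 is 61/180.

Final answer: 61/180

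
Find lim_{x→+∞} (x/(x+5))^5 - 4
As x → +∞: x/(x+5) = 1/(1 + 5/x) → 1, and the 5th power of a limit-1 base also → 1; with the additive constant, 1 - 4 = -3.
Limit = -3.

Final answer: -3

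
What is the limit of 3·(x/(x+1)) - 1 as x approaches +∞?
Evaluate the dominant behaviour as x → +∞; each term tends to a finite value or vanishes.
Limit = 2.

Final answer: 2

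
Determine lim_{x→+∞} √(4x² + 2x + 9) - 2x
As x → +∞: multiply by the conjugate to get (2x+9)/(√(4x²+2x+9)+2x); the denominator ~ 4x, so the limit is 2/4 = 1/2.
Limit = 1/2.

Final answer: 1/2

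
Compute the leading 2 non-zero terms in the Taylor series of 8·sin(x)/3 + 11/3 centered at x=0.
8·x/3 + 11/3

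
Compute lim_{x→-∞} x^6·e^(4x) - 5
The product is a 0·∞ indeterminate form at x → -∞.
Rewrite the product as x^6 / e^(-4x) (an ∞/∞ form) and apply L'Hôpital, or use the standard hierarchy e^(4|x|) ≫ |x^6| as x → -∞.
The indeterminate product → 0, so the limit = -5.

Final answer: -5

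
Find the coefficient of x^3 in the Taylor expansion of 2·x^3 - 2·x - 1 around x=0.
Expand to order 3: 2·x^3 - 2·x - 1 = 2·x^3 - 2·x - 1 + O(x^4).
The coefficient of x^3 is 2.

Final answer: 2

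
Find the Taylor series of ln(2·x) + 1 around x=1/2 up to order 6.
1 + 2·(x - 1/2) - 2·(x - 1/2)^2 + 8·(x - 1/2)^3/3 - 4·(x - 1/2)^4 + 32·(x - 1/2)^5/5 - 32·(x - 1/2)^6/3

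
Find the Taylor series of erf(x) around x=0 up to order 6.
x^5/(5·√(π)) - 2·x^3/(3·√(π)) + 2·x/√(π)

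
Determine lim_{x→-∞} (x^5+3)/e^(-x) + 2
The quotient is an ∞/∞ indeterminate form as x → -∞.
Compare growth rates of the dominant terms (exponentials ≫ polynomials ≫ logarithms), or apply L'Hôpital's rule; the quotient → 0.
Adding the constant: 0 + 2 = 2. Limit = 2.

Final answer: 2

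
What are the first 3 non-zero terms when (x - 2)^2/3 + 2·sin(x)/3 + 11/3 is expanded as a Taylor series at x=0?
x^2/3 - 2·x/3 + 5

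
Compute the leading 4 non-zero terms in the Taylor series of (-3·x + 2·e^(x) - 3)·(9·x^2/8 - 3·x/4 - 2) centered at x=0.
-61·x^3/24 - 19·x^2/8 + 11·x/4 + 2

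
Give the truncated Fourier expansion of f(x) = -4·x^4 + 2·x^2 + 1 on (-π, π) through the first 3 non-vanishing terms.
(-200 + 32·π^2)·cos(x) + (14 - 8·π^2)·cos(2·x) - 4·π^4/5 + 1 + 2·π^2/3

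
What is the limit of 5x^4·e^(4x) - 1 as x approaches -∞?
The product is a 0·∞ indeterminate form at x → -∞.
Rewrite the product as 5x^4 / e^(-4x) (an ∞/∞ form) and apply L'Hôpital, or use the standard hierarchy e^(4|x|) ≫ |x^4| as x → -∞.
The indeterminate product → 0, so the limit = -1.

Final answer: -1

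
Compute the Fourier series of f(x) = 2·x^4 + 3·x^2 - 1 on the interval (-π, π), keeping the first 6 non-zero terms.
(84 - 16·π^2)·cos(x) + (-3 + 4·π^2)·cos(2·x) + (-16·π^2/9 - 4/27)·cos(3·x) + (3/8 + π^2)·cos(4·x) + (-16·π^2/25 - 204/625)·cos(5·x) - 1 + π^2 + 2·π^4/5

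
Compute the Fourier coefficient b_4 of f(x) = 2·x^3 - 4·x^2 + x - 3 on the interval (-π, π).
b_4 = (1/π) ∫_{-π}^{π} f(x)·sin(4x) dx.
Evaluate the integral (use parity and integration by parts as needed): b_4 = -π^2 - 1/8.

Final answer: -π^2 - 1/8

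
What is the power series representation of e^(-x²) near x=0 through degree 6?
-x^6/6 + x^4/2 - x^2 + 1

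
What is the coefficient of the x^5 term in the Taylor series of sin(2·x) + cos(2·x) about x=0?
Expand to order 5: sin(2·x) + cos(2·x) = 4·x^5/15 + 2·x^4/3 - 4·x^3/3 - 2·x^2 + 2·x + 1 + O(x^6).
The coefficient of x^5 is 4/15.

Final answer: 4/15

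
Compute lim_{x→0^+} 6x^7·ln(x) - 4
The product is a 0·∞ indeterminate form at x → 0⁺.
Rewrite the product as 6·ln(x) / x^(-7) and apply L'Hôpital, or use the standard hierarchy x^(-7) ≫ |ln x| as x → 0⁺.
The indeterminate product → 0, so the limit = -4.

Final answer: -4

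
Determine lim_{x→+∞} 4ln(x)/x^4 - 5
The quotient is an ∞/∞ indeterminate form as x → +∞.
The polynomial denominator x^4 dominates the logarithmic numerator (any positive power of x ≫ ln(x) as x → ∞), so the quotient → 0.
Adding the constant: 0 - 5 = -5. Limit = -5.

Final answer: -5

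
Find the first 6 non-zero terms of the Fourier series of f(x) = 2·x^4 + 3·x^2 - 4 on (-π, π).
(84 - 16·π^2)·cos(x) + (-3 + 4·π^2)·cos(2·x) + (-16·π^2/9 - 4/27)·cos(3·x) + (3/8 + π^2)·cos(4·x) + (-16·π^2/25 - 204/625)·cos(5·x) - 4 + π^2 + 2·π^4/5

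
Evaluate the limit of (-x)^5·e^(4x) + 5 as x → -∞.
The product is a 0·∞ indeterminate form at x → -∞.
Rewrite the product as (-x)^5 / e^(-4x) (an ∞/∞ form) and apply L'Hôpital, or use the standard hierarchy e^(4|x|) ≫ |(-x)^5| as x → -∞.
The indeterminate product → 0, so the limit = 5.

Final answer: 5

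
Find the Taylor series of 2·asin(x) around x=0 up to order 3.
x^3/3 + 2·x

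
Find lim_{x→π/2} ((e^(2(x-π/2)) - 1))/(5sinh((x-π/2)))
Both numerator and denominator → 0 as x → π/2; this is a 0/0 indeterminate form.
Expand each to leading order near x = π/2: numerator ~ 2·(x - π/2), denominator ~ 5·(x - π/2).
The limit of the ratio is 2/5.

Final answer: 2/5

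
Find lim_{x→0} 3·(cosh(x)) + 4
Direct substitution at x = 0 gives 7.

Final answer: 7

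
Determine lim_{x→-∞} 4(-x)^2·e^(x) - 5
The product is a 0·∞ indeterminate form at x → -∞.
Rewrite the product as 4(-x)^2 / e^(-x) (an ∞/∞ form) and apply L'Hôpital, or use the standard hierarchy e^(|x|) ≫ |(-x)^2| as x → -∞.
The indeterminate product → 0, so the limit = -5.

Final answer: -5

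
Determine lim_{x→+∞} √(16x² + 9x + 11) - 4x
As x → +∞: multiply by the conjugate to get (9x+11)/(√(16x²+9x+11)+4x); the denominator ~ 8x, so the limit is 9/8.
Limit = 9/8.

Final answer: 9/8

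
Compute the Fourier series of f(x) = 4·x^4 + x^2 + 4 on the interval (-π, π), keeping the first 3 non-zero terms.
(188 - 32·π^2)·cos(x) + (-11 + 8·π^2)·cos(2·x) + π^2/3 + 4 + 4·π^4/5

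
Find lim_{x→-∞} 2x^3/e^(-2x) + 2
The quotient is an ∞/∞ indeterminate form as x → -∞.
Compare growth rates of the dominant terms (exponentials ≫ polynomials ≫ logarithms), or apply L'Hôpital's rule; the quotient → 0.
Adding the constant: 0 + 2 = 2. Limit = 2.

Final answer: 2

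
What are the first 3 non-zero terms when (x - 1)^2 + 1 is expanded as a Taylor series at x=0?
x^2 - 2·x + 2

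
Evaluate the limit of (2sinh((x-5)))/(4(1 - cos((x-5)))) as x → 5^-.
Both numerator and denominator → 0 as x → 5^-; this is a 0/0 indeterminate form.
Expand each to leading order near x = 5: numerator ~ 2·(x - 5), denominator ~ 2·(x - 5)^2.
The limit of the ratio is -∞.

Final answer: -∞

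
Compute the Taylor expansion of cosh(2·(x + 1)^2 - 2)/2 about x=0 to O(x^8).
56·x^7/5 + 488·x^6/45 + 32·x^5/3 + 19·x^4/3 + 4·x^3 + 4·x^2 + 1/2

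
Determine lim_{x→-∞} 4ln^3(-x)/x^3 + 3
The quotient is an ∞/∞ indeterminate form as x → -∞.
Compare growth rates of the dominant terms (exponentials ≫ polynomials ≫ logarithms), or apply L'Hôpital's rule; the quotient → 0.
Adding the constant: 0 + 3 = 3. Limit = 3.

Final answer: 3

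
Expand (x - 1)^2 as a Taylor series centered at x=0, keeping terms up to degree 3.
x^2 - 2·x + 1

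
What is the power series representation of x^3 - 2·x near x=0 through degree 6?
x^3 - 2·x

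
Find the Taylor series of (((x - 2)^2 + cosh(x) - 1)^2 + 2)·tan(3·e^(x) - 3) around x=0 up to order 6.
9047·x^6/20 + 6059·x^5/10 - 211·x^4/4 + 207·x^3 - 69·x^2 + 54·x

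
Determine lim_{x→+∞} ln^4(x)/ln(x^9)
This is an ∞/∞ indeterminate form as x → +∞.
Write ln(x^9) = 9·ln(x), reducing the quotient to ln^3(x)/9 → ∞.
Limit = ∞.

Final answer: ∞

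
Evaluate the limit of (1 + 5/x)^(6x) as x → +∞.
As x → +∞: write (1 + 5/x)^(6x) = ((1 + 5/x)^x)^6 → (e^5)^6 = e^30.
Limit = e^(30).

Final answer: e^(30)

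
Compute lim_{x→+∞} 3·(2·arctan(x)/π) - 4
Evaluate the dominant behaviour as x → +∞; each term tends to a finite value or vanishes.
Limit = -1.

Final answer: -1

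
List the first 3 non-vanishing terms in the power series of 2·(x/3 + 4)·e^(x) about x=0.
14·x^2/3 + 26·x/3 + 8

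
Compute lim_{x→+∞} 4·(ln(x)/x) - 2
Evaluate the dominant behaviour as x → +∞; each term tends to a finite value or vanishes.
Limit = -2.

Final answer: -2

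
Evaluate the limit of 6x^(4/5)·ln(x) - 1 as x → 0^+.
The product is a 0·∞ indeterminate form at x → 0⁺.
Rewrite the product as 6·ln(x) / x^(-4/5) and apply L'Hôpital, or use the standard hierarchy x^(-4/5) ≫ |ln x| as x → 0⁺.
The indeterminate product → 0, so the limit = -1.

Final answer: -1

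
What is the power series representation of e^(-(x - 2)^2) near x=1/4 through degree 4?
e^(-49/16) + 7·e^(-49/16)·(x - 1/4)/2 + 41·e^(-49/16)·(x - 1/4)^2/8 + 175·e^(-49/16)·(x - 1/4)^3/48 + 241·e^(-49/16)·(x - 1/4)^4/384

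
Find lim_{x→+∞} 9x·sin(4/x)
As x → +∞: let u = 4/x → 0⁺; then 9·x·sin(4/x) = 9·4·sin(u)/u → 9·4·1 = 36.
Limit = 36.

Final answer: 36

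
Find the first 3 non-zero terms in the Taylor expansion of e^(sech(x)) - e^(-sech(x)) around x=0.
x^4·(e^(-1)/12 + e/3) + x^2·(-e/2 - e^(-1)/2) - e^(-1) + e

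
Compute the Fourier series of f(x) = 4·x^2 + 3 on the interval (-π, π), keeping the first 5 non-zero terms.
-16·cos(x) + 4·cos(2·x) - 16·cos(3·x)/9 + cos(4·x) + 3 + 4·π^2/3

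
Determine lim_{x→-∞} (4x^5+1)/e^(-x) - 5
The quotient is an ∞/∞ indeterminate form as x → -∞.
Compare growth rates of the dominant terms (exponentials ≫ polynomials ≫ logarithms), or apply L'Hôpital's rule; the quotient → 0.
Adding the constant: 0 - 5 = -5. Limit = -5.

Final answer: -5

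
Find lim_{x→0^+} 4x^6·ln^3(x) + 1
The product is a 0·∞ indeterminate form at x → 0⁺.
Rewrite the product as 4·ln^3(x) / x^(-6) and apply L'Hôpital, or use the standard hierarchy x^(-6) ≫ |ln x|^3 as x → 0⁺.
The indeterminate product → 0, so the limit = 1.

Final answer: 1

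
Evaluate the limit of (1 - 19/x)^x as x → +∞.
As x → +∞: this is the defining limit (1 - 19/x)^x → e^(-19).
Limit = e^(-19).

Final answer: e^(-19)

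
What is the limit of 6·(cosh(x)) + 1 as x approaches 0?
Direct substitution at x = 0 gives 7.

Final answer: 7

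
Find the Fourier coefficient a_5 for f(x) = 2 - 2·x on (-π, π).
a_5 = (1/π) ∫_{-π}^{π} f(x)·cos(5x) dx.
Evaluate the integral (use parity and integration by parts as needed): a_5 = 0.

Final answer: 0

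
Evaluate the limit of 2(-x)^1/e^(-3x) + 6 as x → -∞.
The quotient is an ∞/∞ indeterminate form as x → -∞.
Compare growth rates of the dominant terms (exponentials ≫ polynomials ≫ logarithms), or apply L'Hôpital's rule; the quotient → 0.
Adding the constant: 0 + 6 = 6. Limit = 6.

Final answer: 6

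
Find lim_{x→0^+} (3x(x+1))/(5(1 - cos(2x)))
Both numerator and denominator → 0 as x → 0^+; this is a 0/0 indeterminate form.
Expand each to leading order near x = 0: numerator ~ 3·x, denominator ~ 10·x^2.
The limit of the ratio is ∞.

Final answer: ∞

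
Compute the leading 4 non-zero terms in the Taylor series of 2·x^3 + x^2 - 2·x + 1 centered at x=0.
2·x^3 + x^2 - 2·x + 1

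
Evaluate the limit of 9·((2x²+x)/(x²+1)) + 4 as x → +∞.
Evaluate the dominant behaviour as x → +∞; each term tends to a finite value or vanishes.
Limit = 22.

Final answer: 22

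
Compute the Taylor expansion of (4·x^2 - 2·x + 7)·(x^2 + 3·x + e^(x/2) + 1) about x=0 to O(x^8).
31·x^7/30720 + 463·x^6/46080 + 307·x^5/3840 + 573·x^4/128 + 571·x^3/48 + 71·x^2/8 + 41·x/2 + 14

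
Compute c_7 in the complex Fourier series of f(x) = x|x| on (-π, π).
Compute the real Fourier coefficients first: a_7 = 0, b_7 = (-8 + 98·π^2)/(343·π).
Then c_7 = (a_7 − i·b_7)/2 = -i·π/7 + 4·i/(343·π).

Final answer: -i·π/7 + 4·i/(343·π)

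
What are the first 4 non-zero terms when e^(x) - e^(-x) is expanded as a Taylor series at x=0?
x^7/2520 + x^5/60 + x^3/3 + 2·x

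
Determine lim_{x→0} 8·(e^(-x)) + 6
Direct substitution at x = 0 gives 14.

Final answer: 14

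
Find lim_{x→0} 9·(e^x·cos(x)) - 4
Direct substitution at x = 0 gives 5.

Final answer: 5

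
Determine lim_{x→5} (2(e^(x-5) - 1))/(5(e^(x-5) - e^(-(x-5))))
Both numerator and denominator → 0 as x → 5; this is a 0/0 indeterminate form.
Expand each to leading order near x = 5: numerator ~ 2·(x - 5), denominator ~ 10·(x - 5).
The limit of the ratio is 1/5.

Final answer: 1/5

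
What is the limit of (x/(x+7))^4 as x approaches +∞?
As x → +∞: x/(x+7) = 1/(1 + 7/x) → 1, and the 4th power of a limit-1 base also → 1.
Limit = 1.

Final answer: 1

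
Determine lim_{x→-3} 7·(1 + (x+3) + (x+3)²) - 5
Direct substitution at x = -3 gives 2.

Final answer: 2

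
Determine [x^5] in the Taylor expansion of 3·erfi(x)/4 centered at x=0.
Expand to order 5: 3·erfi(x)/4 = 3·x^5/(20·√(π)) + x^3/(2·√(π)) + 3·x/(2·√(π)) + O(x^6).
The coefficient of x^5 is 3/(20·√(π)).

Final answer: 3/(20·√(π))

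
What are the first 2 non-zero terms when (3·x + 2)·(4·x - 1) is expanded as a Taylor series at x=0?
5·x - 2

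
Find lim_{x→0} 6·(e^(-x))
Direct substitution at x = 0 gives 6.

Final answer: 6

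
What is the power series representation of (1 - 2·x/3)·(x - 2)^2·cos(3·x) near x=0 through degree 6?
333·x^6/40 - 39·x^5/2 - 3·x^4 + 88·x^3/3 - 43·x^2/3 - 20·x/3 + 4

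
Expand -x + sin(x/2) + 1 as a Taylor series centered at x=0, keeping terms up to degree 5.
x^5/3840 - x^3/48 - x/2 + 1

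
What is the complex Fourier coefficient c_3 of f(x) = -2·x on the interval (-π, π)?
Compute the real Fourier coefficients first: a_3 = 0, b_3 = -4/3.
Then c_3 = (a_3 − i·b_3)/2 = 2·i/3.

Final answer: 2·i/3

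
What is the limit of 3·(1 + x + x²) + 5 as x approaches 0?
Direct substitution at x = 0 gives 8.

Final answer: 8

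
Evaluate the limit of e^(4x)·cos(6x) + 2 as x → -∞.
Evaluate the dominant behaviour as x → -∞; each term tends to a finite value or vanishes.
Limit = 2.

Final answer: 2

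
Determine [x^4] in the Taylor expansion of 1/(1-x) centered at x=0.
Expand to order 4: 1/(1-x) = x^4 + x^3 + x^2 + x + 1 + O(x^5).
The coefficient of x^4 is 1.

Final answer: 1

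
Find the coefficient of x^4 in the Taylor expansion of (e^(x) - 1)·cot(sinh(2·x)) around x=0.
-151/240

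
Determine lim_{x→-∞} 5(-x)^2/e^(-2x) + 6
The quotient is an ∞/∞ indeterminate form as x → -∞.
Compare growth rates of the dominant terms (exponentials ≫ polynomials ≫ logarithms), or apply L'Hôpital's rule; the quotient → 0.
Adding the constant: 0 + 6 = 6. Limit = 6.

Final answer: 6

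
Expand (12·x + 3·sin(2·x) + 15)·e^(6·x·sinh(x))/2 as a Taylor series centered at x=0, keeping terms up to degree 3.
52·x^3 + 45·x^2 + 9·x + 15/2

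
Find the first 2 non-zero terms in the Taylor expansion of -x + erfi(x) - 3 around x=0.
x·(-1 + 2/√(π)) - 3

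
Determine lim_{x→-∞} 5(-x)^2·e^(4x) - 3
The product is a 0·∞ indeterminate form at x → -∞.
Rewrite the product as 5(-x)^2 / e^(-4x) (an ∞/∞ form) and apply L'Hôpital, or use the standard hierarchy e^(4|x|) ≫ |(-x)^2| as x → -∞.
The indeterminate product → 0, so the limit = -3.

Final answer: -3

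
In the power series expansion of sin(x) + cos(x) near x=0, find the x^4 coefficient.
Expand to order 4: sin(x) + cos(x) = x^4/24 - x^3/6 - x^2/2 + x + 1 + O(x^5).
The coefficient of x^4 is 1/24.

Final answer: 1/24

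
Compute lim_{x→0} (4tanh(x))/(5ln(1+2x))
Both numerator and denominator → 0 as x → 0; this is a 0/0 indeterminate form.
Expand each to leading order near x = 0: numerator ~ 4·x, denominator ~ 10·x.
The limit of the ratio is 2/5.

Final answer: 2/5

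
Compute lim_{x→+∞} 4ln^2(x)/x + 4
The quotient is an ∞/∞ indeterminate form as x → +∞.
The polynomial denominator x dominates the logarithmic numerator (any positive power of x ≫ ln^2(x) as x → ∞), so the quotient → 0.
Adding the constant: 0 + 4 = 4. Limit = 4.

Final answer: 4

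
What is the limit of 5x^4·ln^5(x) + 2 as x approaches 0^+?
The product is a 0·∞ indeterminate form at x → 0⁺.
Rewrite the product as 5·ln^5(x) / x^(-4) and apply L'Hôpital, or use the standard hierarchy x^(-4) ≫ |ln x|^5 as x → 0⁺.
The indeterminate product → 0, so the limit = 2.

Final answer: 2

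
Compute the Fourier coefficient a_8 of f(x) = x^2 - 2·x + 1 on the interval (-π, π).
a_8 = (1/π) ∫_{-π}^{π} f(x)·cos(8x) dx.
Evaluate the integral (use parity and integration by parts as needed): a_8 = 1/16.

Final answer: 1/16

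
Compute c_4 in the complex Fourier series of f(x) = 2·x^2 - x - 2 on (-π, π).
Compute the real Fourier coefficients first: a_4 = 1/2, b_4 = 1/2.
Then c_4 = (a_4 − i·b_4)/2 = 1/4 - i/4.

Final answer: 1/4 - i/4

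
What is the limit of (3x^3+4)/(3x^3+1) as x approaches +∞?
This is an ∞/∞ indeterminate form as x → +∞.
Divide numerator and denominator by x^3 and let the lower-order terms vanish; the leading terms give 3/3 = 1.
Limit = 1.

Final answer: 1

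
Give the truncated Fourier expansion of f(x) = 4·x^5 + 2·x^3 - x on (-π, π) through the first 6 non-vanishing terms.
(-156·π^2 + 8·π^4 + 934)·sin(x) + (-4·π^4 - 26 + 18·π^2)·sin(2·x) + (-124·π^2/27 + 194/81 + 8·π^4/3)·sin(3·x) + (-2·π^4 - 1/16 + 3·π^2/2)·sin(4·x) + (-12·π^2/25 - 178/625 + 8·π^4/5)·sin(5·x) + (-4·π^4/3 + 26/81 + 2·π^2/27)·sin(6·x)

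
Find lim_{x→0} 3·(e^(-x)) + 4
Direct substitution at x = 0 gives 7.

Final answer: 7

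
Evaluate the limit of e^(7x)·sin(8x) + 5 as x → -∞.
Evaluate the dominant behaviour as x → -∞; each term tends to a finite value or vanishes.
Limit = 5.

Final answer: 5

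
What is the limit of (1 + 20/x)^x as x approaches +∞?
As x → +∞: this is the defining limit (1 + 20/x)^x → e^20.
Limit = e^(20).

Final answer: e^(20)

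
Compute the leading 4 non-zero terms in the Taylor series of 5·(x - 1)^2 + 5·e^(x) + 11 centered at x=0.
5·x^3/6 + 15·x^2/2 - 5·x + 21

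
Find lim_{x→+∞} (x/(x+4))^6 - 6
As x → +∞: x/(x+4) = 1/(1 + 4/x) → 1, and the 6th power of a limit-1 base also → 1; with the additive constant, 1 - 6 = -5.
Limit = -5.

Final answer: -5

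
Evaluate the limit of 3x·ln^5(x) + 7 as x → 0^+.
The product is a 0·∞ indeterminate form at x → 0⁺.
Rewrite the product as 3·ln^5(x) / x^(-1) and apply L'Hôpital, or use the standard hierarchy x^(-1) ≫ |ln x|^5 as x → 0⁺.
The indeterminate product → 0, so the limit = 7.

Final answer: 7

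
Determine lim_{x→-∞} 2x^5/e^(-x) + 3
The quotient is an ∞/∞ indeterminate form as x → -∞.
Compare growth rates of the dominant terms (exponentials ≫ polynomials ≫ logarithms), or apply L'Hôpital's rule; the quotient → 0.
Adding the constant: 0 + 3 = 3. Limit = 3.

Final answer: 3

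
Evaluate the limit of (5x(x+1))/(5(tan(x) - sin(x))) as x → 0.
Both numerator and denominator → 0 as x → 0; this is a 0/0 indeterminate form.
Expand each to leading order near x = 0: numerator ~ 5·x, denominator ~ 5·x^3/2.
The limit of the ratio is ∞.

Final answer: ∞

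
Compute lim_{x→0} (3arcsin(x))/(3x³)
Both numerator and denominator → 0 as x → 0; this is a 0/0 indeterminate form.
Expand each to leading order near x = 0: numerator ~ 3·x, denominator ~ 3·x^3.
The limit of the ratio is ∞.

Final answer: ∞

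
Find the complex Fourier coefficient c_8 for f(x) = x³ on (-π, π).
Compute the real Fourier coefficients first: a_8 = 0, b_8 = 3/128 - π^2/4.
Then c_8 = (a_8 − i·b_8)/2 = -3·i/256 + i·π^2/8.

Final answer: -3·i/256 + i·π^2/8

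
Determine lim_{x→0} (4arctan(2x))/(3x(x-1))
Both numerator and denominator → 0 as x → 0; this is a 0/0 indeterminate form.
Expand each to leading order near x = 0: numerator ~ 8·x, denominator ~ -3·x.
The limit of the ratio is -8/3.

Final answer: -8/3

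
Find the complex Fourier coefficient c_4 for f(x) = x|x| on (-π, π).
Compute the real Fourier coefficients first: a_4 = 0, b_4 = -π/2.
Then c_4 = (a_4 − i·b_4)/2 = i·π/4.

Final answer: i·π/4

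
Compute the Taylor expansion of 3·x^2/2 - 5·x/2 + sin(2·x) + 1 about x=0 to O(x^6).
4·x^5/15 - 4·x^3/3 + 3·x^2/2 - x/2 + 1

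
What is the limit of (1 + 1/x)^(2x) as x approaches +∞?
As x → +∞: write (1 + 1/x)^(2x) = ((1 + 1/x)^x)^2 → (e^1)^2 = e^2.
Limit = e^(2).

Final answer: e^(2)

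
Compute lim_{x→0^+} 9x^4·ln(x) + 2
The product is a 0·∞ indeterminate form at x → 0⁺.
Rewrite the product as 9·ln(x) / x^(-4) and apply L'Hôpital, or use the standard hierarchy x^(-4) ≫ |ln x| as x → 0⁺.
The indeterminate product → 0, so the limit = 2.

Final answer: 2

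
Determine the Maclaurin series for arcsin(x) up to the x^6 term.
3·x^5/40 + x^3/6 + x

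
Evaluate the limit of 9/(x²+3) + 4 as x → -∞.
Evaluate the dominant behaviour as x → -∞; each term tends to a finite value or vanishes.
Limit = 4.

Final answer: 4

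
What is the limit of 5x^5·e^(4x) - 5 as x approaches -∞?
The product is a 0·∞ indeterminate form at x → -∞.
Rewrite the product as 5x^5 / e^(-4x) (an ∞/∞ form) and apply L'Hôpital, or use the standard hierarchy e^(4|x|) ≫ |x^5| as x → -∞.
The indeterminate product → 0, so the limit = -5.

Final answer: -5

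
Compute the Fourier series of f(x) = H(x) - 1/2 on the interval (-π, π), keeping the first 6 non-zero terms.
2·sin(x)/π + 2·sin(3·x)/(3·π) + 2·sin(5·x)/(5·π) + 2·sin(7·x)/(7·π) + 2·sin(9·x)/(9·π) + 2·sin(11·x)/(11·π)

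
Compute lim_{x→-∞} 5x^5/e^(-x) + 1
The quotient is an ∞/∞ indeterminate form as x → -∞.
Compare growth rates of the dominant terms (exponentials ≫ polynomials ≫ logarithms), or apply L'Hôpital's rule; the quotient → 0.
Adding the constant: 0 + 1 = 1. Limit = 1.

Final answer: 1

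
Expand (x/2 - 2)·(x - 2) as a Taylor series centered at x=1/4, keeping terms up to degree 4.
105/32 - 11·(x - 1/4)/4 + (x - 1/4)^2/2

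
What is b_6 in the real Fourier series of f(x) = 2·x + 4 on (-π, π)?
b_6 = (1/π) ∫_{-π}^{π} f(x)·sin(6x) dx.
Evaluate the integral (use parity and integration by parts as needed): b_6 = -2/3.

Final answer: -2/3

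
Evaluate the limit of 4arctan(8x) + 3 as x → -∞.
Evaluate the dominant behaviour as x → -∞; each term tends to a finite value or vanishes.
Limit = 3 - 2·π.

Final answer: 3 - 2·π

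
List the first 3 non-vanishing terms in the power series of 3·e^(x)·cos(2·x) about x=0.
-9·x^2/2 + 3·x + 3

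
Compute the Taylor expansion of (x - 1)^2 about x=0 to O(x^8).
x^2 - 2·x + 1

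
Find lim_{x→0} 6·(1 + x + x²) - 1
Direct substitution at x = 0 gives 5.

Final answer: 5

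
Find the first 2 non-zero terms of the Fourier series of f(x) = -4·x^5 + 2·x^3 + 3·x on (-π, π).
(-978 - 8·π^4 + 164·π^2)·sin(x) + (-22·π^2 + 30 + 4·π^4)·sin(2·x)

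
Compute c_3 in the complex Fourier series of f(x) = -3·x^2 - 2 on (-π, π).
Compute the real Fourier coefficients first: a_3 = 4/3, b_3 = 0.
Then c_3 = (a_3 − i·b_3)/2 = 2/3.

Final answer: 2/3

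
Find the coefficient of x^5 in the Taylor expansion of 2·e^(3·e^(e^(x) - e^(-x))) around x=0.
10713·e^(3)/10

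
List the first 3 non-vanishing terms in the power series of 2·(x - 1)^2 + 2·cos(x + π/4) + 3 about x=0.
x^2·(2 - √(2)/2) + x·(-4 - √(2)) + √(2) + 5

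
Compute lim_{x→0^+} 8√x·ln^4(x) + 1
The product is a 0·∞ indeterminate form at x → 0⁺.
Rewrite the product as 8·ln^4(x) / x^(-1/2) and apply L'Hôpital, or use the standard hierarchy x^(-1/2) ≫ |ln x|^4 as x → 0⁺.
The indeterminate product → 0, so the limit = 1.

Final answer: 1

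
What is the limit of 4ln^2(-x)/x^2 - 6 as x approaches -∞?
The quotient is an ∞/∞ indeterminate form as x → -∞.
Compare growth rates of the dominant terms (exponentials ≫ polynomials ≫ logarithms), or apply L'Hôpital's rule; the quotient → 0.
Adding the constant: 0 - 6 = -6. Limit = -6.

Final answer: -6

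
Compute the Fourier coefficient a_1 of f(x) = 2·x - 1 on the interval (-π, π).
a_1 = (1/π) ∫_{-π}^{π} f(x)·cos(1x) dx.
Evaluate the integral (use parity and integration by parts as needed): a_1 = 0.

Final answer: 0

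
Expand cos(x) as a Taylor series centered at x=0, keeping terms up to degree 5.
x^4/24 - x^2/2 + 1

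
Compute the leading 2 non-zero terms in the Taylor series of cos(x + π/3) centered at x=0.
-√(3)·x/2 + 1/2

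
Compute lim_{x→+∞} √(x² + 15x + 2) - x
This is an ∞ − ∞ indeterminate form.
Multiply and divide by the conjugate √(x²+15x + 2) + x; the x² terms cancel, leaving (15x + 2)/(√(x²+15x + 2)+x) → 15/2.
Limit = 15/2.

Final answer: 15/2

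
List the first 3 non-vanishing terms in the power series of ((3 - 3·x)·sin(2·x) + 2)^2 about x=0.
12·x^2 + 24·x + 4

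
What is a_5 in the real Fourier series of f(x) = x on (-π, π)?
a_5 = (1/π) ∫_{-π}^{π} f(x)·cos(5x) dx.
Evaluate the integral (use parity and integration by parts as needed): a_5 = 0.

Final answer: 0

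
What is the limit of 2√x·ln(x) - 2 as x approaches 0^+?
The product is a 0·∞ indeterminate form at x → 0⁺.
Rewrite the product as 2·ln(x) / x^(-1/2) and apply L'Hôpital, or use the standard hierarchy x^(-1/2) ≫ |ln x| as x → 0⁺.
The indeterminate product → 0, so the limit = -2.

Final answer: -2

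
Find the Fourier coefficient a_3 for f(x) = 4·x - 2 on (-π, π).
a_3 = (1/π) ∫_{-π}^{π} f(x)·cos(3x) dx.
Evaluate the integral (use parity and integration by parts as needed): a_3 = 0.

Final answer: 0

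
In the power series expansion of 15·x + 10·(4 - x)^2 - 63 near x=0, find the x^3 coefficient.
Expand to order 3: 15·x + 10·(4 - x)^2 - 63 = 10·x^2 - 65·x + 97 + O(x^4).
The coefficient of x^3 is 0.

Final answer: 0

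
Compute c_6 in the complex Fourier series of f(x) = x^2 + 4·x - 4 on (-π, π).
Compute the real Fourier coefficients first: a_6 = 1/9, b_6 = -4/3.
Then c_6 = (a_6 − i·b_6)/2 = 1/18 + 2·i/3.

Final answer: 1/18 + 2·i/3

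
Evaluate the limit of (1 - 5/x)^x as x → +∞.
As x → +∞: this is the defining limit (1 - 5/x)^x → e^(-5).
Limit = e^(-5).

Final answer: e^(-5)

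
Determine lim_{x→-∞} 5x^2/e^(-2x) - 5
The quotient is an ∞/∞ indeterminate form as x → -∞.
Compare growth rates of the dominant terms (exponentials ≫ polynomials ≫ logarithms), or apply L'Hôpital's rule; the quotient → 0.
Adding the constant: 0 - 5 = -5. Limit = -5.

Final answer: -5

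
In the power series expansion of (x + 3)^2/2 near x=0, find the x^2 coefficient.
Expand to order 2: (x + 3)^2/2 = x^2/2 + 3·x + 9/2 + O(x^3).
The coefficient of x^2 is 1/2.

Final answer: 1/2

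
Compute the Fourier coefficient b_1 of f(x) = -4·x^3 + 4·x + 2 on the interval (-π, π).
b_1 = (1/π) ∫_{-π}^{π} f(x)·sin(1x) dx.
Evaluate the integral (use parity and integration by parts as needed): b_1 = 56 - 8·π^2.

Final answer: 56 - 8·π^2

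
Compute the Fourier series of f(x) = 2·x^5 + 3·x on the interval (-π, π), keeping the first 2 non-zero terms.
(-80·π^2 + 4·π^4 + 486)·sin(x) + (-2·π^4 - 18 + 10·π^2)·sin(2·x)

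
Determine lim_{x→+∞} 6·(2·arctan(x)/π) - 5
Evaluate the dominant behaviour as x → +∞; each term tends to a finite value or vanishes.
Limit = 1.

Final answer: 1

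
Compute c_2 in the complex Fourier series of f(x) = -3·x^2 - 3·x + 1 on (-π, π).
Compute the real Fourier coefficients first: a_2 = -3, b_2 = 3.
Then c_2 = (a_2 − i·b_2)/2 = -3/2 - 3·i/2.

Final answer: -3/2 - 3·i/2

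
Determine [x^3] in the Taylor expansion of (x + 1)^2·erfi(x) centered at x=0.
Expand to order 3: (x + 1)^2·erfi(x) = 8·x^3/(3·√(π)) + 4·x^2/√(π) + 2·x/√(π) + O(x^4).
The coefficient of x^3 is 8/(3·√(π)).

Final answer: 8/(3·√(π))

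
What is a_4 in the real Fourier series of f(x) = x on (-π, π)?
a_4 = (1/π) ∫_{-π}^{π} f(x)·cos(4x) dx.
Evaluate the integral (use parity and integration by parts as needed): a_4 = 0.

Final answer: 0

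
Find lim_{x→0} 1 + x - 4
Direct substitution at x = 0 gives -3.

Final answer: -3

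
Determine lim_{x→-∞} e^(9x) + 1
Evaluate the dominant behaviour as x → -∞; each term tends to a finite value or vanishes.
Limit = 1.

Final answer: 1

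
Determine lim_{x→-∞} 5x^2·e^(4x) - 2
The product is a 0·∞ indeterminate form at x → -∞.
Rewrite the product as 5x^2 / e^(-4x) (an ∞/∞ form) and apply L'Hôpital, or use the standard hierarchy e^(4|x|) ≫ |x^2| as x → -∞.
The indeterminate product → 0, so the limit = -2.

Final answer: -2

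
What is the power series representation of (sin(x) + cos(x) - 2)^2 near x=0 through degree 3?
-2·x^3/3 + 2·x^2 - 2·x + 1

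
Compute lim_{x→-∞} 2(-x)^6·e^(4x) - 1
The product is a 0·∞ indeterminate form at x → -∞.
Rewrite the product as 2(-x)^6 / e^(-4x) (an ∞/∞ form) and apply L'Hôpital, or use the standard hierarchy e^(4|x|) ≫ |(-x)^6| as x → -∞.
The indeterminate product → 0, so the limit = -1.

Final answer: -1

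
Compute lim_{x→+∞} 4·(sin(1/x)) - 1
Evaluate the dominant behaviour as x → +∞; each term tends to a finite value or vanishes.
Limit = -1.

Final answer: -1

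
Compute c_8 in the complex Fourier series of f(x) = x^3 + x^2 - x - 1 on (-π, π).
Compute the real Fourier coefficients first: a_8 = 1/16, b_8 = 35/128 - π^2/4.
Then c_8 = (a_8 − i·b_8)/2 = 1/32 - 35·i/256 + i·π^2/8.

Final answer: 1/32 - 35·i/256 + i·π^2/8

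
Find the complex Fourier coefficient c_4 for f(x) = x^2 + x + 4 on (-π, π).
Compute the real Fourier coefficients first: a_4 = 1/4, b_4 = -1/2.
Then c_4 = (a_4 − i·b_4)/2 = 1/8 + i/4.

Final answer: 1/8 + i/4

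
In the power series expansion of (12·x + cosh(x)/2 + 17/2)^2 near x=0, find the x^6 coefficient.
11/480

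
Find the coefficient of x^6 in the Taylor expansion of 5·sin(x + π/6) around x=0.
Expand to order 6: 5·sin(x + π/6) = -x^6/288 + √(3)·x^5/48 + 5·x^4/48 - 5·√(3)·x^3/12 - 5·x^2/4 + 5·√(3)·x/2 + 5/2 + O(x^7).
The coefficient of x^6 is -1/288.

Final answer: -1/288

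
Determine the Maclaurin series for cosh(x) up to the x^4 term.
x^4/24 + x^2/2 + 1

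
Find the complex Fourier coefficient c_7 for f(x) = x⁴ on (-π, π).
Compute the real Fourier coefficients first: a_7 = 48/2401 - 8·π^2/49, b_7 = 0.
Then c_7 = (a_7 − i·b_7)/2 = 24/2401 - 4·π^2/49.

Final answer: 24/2401 - 4·π^2/49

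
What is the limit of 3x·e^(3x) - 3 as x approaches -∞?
The product is a 0·∞ indeterminate form at x → -∞.
Rewrite the product as 3x / e^(-3x) (an ∞/∞ form) and apply L'Hôpital, or use the standard hierarchy e^(3|x|) ≫ |x| as x → -∞.
The indeterminate product → 0, so the limit = -3.

Final answer: -3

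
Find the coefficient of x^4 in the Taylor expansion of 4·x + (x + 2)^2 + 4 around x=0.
Expand to order 4: 4·x + (x + 2)^2 + 4 = x^2 + 8·x + 8 + O(x^5).
The coefficient of x^4 is 0.

Final answer: 0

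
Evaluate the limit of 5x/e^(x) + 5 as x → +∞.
The quotient is an ∞/∞ indeterminate form as x → +∞.
The exponential denominator e^(x) dominates the polynomial numerator (e^x ≫ x as x → ∞), so the quotient → 0.
Adding the constant: 0 + 5 = 5. Limit = 5.

Final answer: 5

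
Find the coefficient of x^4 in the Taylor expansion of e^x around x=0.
Expand to order 4: e^x = x^4/24 + x^3/6 + x^2/2 + x + 1 + O(x^5).
The coefficient of x^4 is 1/24.

Final answer: 1/24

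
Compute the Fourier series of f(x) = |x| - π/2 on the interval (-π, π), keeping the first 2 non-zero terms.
-4·cos(x)/π - 4·cos(3·x)/(9·π)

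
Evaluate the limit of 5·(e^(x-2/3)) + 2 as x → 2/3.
Direct substitution at x = 2/3 gives 7.

Final answer: 7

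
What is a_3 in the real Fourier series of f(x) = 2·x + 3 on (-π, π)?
a_3 = (1/π) ∫_{-π}^{π} f(x)·cos(3x) dx.
Evaluate the integral (use parity and integration by parts as needed): a_3 = 0.

Final answer: 0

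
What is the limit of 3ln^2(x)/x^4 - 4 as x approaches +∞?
The quotient is an ∞/∞ indeterminate form as x → +∞.
The polynomial denominator x^4 dominates the logarithmic numerator (any positive power of x ≫ ln^2(x) as x → ∞), so the quotient → 0.
Adding the constant: 0 - 4 = -4. Limit = -4.

Final answer: -4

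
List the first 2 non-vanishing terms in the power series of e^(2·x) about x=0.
2·x + 1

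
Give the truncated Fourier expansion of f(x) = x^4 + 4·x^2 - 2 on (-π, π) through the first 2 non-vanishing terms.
(32 - 8·π^2)·cos(x) - 2 + 4·π^2/3 + π^4/5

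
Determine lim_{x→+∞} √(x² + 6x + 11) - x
As x → +∞: multiply by the conjugate to get (6x+11)/(√(x²+6x+11)+x); the denominator ~ 2x, so the limit is 6/2 = 3.
Limit = 3.

Final answer: 3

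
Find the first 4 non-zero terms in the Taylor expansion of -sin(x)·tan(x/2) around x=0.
x^8/40320 - x^6/720 + x^4/24 - x^2/2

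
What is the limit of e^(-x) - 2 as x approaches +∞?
Evaluate the dominant behaviour as x → +∞; each term tends to a finite value or vanishes.
Limit = -2.

Final answer: -2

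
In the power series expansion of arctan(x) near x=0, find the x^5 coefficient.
Expand to order 5: arctan(x) = x^5/5 - x^3/3 + x + O(x^6).
The coefficient of x^5 is 1/5.

Final answer: 1/5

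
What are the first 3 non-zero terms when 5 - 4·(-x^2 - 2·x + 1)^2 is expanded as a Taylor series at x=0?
-8·x^2 + 16·x + 1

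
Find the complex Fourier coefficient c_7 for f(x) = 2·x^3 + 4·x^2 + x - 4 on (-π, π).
Compute the real Fourier coefficients first: a_7 = -16/49, b_7 = 74/343 + 4·π^2/7.
Then c_7 = (a_7 − i·b_7)/2 = -8/49 - 2·i·π^2/7 - 37·i/343.

Final answer: -8/49 - 2·i·π^2/7 - 37·i/343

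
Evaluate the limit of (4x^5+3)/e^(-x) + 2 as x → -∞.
The quotient is an ∞/∞ indeterminate form as x → -∞.
Compare growth rates of the dominant terms (exponentials ≫ polynomials ≫ logarithms), or apply L'Hôpital's rule; the quotient → 0.
Adding the constant: 0 + 2 = 2. Limit = 2.

Final answer: 2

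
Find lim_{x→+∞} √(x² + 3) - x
This is an ∞ − ∞ indeterminate form.
Multiply and divide by the conjugate √(x²+3) + x; the x² terms cancel, leaving 3/(√(x²+3)+x) → 0.
Limit = 0.

Final answer: 0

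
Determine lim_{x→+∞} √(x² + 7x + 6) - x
This is an ∞ − ∞ indeterminate form.
Multiply and divide by the conjugate √(x²+7x + 6) + x; the x² terms cancel, leaving (7x + 6)/(√(x²+7x + 6)+x) → 7/2.
Limit = 7/2.

Final answer: 7/2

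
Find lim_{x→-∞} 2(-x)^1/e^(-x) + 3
The quotient is an ∞/∞ indeterminate form as x → -∞.
Compare growth rates of the dominant terms (exponentials ≫ polynomials ≫ logarithms), or apply L'Hôpital's rule; the quotient → 0.
Adding the constant: 0 + 3 = 3. Limit = 3.

Final answer: 3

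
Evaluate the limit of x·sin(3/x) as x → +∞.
As x → +∞: let u = 3/x → 0⁺; then x·sin(3/x) = 3·sin(u)/u → 3·1 = 3.
Limit = 3.

Final answer: 3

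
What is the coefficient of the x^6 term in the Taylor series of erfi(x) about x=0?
Expand to order 6: erfi(x) = x^5/(5·√(π)) + 2·x^3/(3·√(π)) + 2·x/√(π) + O(x^7).
The coefficient of x^6 is 0.

Final answer: 0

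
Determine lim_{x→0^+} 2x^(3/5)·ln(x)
This is a 0·∞ indeterminate form at x → 0⁺.
Rewrite the product as 2·ln(x) / x^(-3/5) and apply L'Hôpital, or use the standard hierarchy x^(-3/5) ≫ |ln x| as x → 0⁺.
The indeterminate product → 0, so the limit = 0.

Final answer: 0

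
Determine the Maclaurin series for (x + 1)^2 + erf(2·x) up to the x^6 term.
32·x^5/(5·√(π)) - 16·x^3/(3·√(π)) + x^2 + x·(2 + 4/√(π)) + 1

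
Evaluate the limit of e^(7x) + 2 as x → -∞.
Evaluate the dominant behaviour as x → -∞; each term tends to a finite value or vanishes.
Limit = 2.

Final answer: 2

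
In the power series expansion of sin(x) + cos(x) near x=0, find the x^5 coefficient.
Expand to order 5: sin(x) + cos(x) = x^5/120 + x^4/24 - x^3/6 - x^2/2 + x + 1 + O(x^6).
The coefficient of x^5 is 1/120.

Final answer: 1/120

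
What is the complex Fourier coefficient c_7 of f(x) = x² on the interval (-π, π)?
Compute the real Fourier coefficients first: a_7 = -4/49, b_7 = 0.
Then c_7 = (a_7 − i·b_7)/2 = -2/49.

Final answer: -2/49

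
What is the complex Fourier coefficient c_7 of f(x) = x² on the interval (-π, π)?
Compute the real Fourier coefficients first: a_7 = -4/49, b_7 = 0.
Then c_7 = (a_7 − i·b_7)/2 = -2/49.

Final answer: -2/49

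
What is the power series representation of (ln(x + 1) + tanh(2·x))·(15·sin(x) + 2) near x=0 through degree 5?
193·x^5/30 - 43·x^4 - 73·x^3/6 + 44·x^2 + 6·x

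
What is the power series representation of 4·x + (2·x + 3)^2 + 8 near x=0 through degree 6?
4·x^2 + 16·x + 17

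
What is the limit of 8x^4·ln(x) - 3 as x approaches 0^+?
The product is a 0·∞ indeterminate form at x → 0⁺.
Rewrite the product as 8·ln(x) / x^(-4) and apply L'Hôpital, or use the standard hierarchy x^(-4) ≫ |ln x| as x → 0⁺.
The indeterminate product → 0, so the limit = -3.

Final answer: -3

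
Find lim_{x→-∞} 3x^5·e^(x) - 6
The product is a 0·∞ indeterminate form at x → -∞.
Rewrite the product as 3x^5 / e^(-x) (an ∞/∞ form) and apply L'Hôpital, or use the standard hierarchy e^(|x|) ≫ |x^5| as x → -∞.
The indeterminate product → 0, so the limit = -6.

Final answer: -6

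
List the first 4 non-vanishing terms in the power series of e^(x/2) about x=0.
x^3/48 + x^2/8 + x/2 + 1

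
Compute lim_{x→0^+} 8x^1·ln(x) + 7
The product is a 0·∞ indeterminate form at x → 0⁺.
Rewrite the product as 8·ln(x) / x^(-1) and apply L'Hôpital, or use the standard hierarchy x^(-1) ≫ |ln x| as x → 0⁺.
The indeterminate product → 0, so the limit = 7.

Final answer: 7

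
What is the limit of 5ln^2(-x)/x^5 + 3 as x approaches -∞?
The quotient is an ∞/∞ indeterminate form as x → -∞.
Compare growth rates of the dominant terms (exponentials ≫ polynomials ≫ logarithms), or apply L'Hôpital's rule; the quotient → 0.
Adding the constant: 0 + 3 = 3. Limit = 3.

Final answer: 3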